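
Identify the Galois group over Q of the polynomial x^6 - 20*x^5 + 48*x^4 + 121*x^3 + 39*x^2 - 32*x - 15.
The polynomial f is an irreducible sextic over Q, so G = Gal(f/Q) is one of the 16 transitive subgroups 6T1, ..., 6T16 of S_6. The discriminant of f is 30991489 = 5567^2, a perfect square, so G is contained in A_6. The transitive groups of degree 6 contained in A_6 are: A_4 (6T4, order 12), S_4 (6T7, order 24), (C_3 x C_3) : C_4 (6T10, order 36), PSL(2,5) (6T12, order 60), A_6 (6T15, order 360). By Dedekind's theorem, for a prime p not dividing disc(f) the degrees of the irreducible factors of f mod p form the cycle type of an element of G. Factoring f modulo the 21 such primes p <= 79 (skipping 19, which divides the discriminant), each new pattern first appears at: mod 2: f = (x + 1)(x^5 + x^4 + x^3 + x + 1), pattern 5+1; mod 7: f = (x^3 + 4)(x^3 + x^2 + 6x + 5), pattern 3+3; mod 61: f = (x + 47)(x + 53)(x^2 + 5x + 19)(x^2 + 58x + 37), pattern 2+2+1+1. No other pattern occurs in this range, so the set of observed cycle types is {5+1, 3+3, 2+2+1+1}. The candidates containing elements of all these cycle types are PSL(2,5) (6T12) of order 60, A_6 (6T15) of order 360; the others are excluded. The observed types are precisely the cycle types that occur in PSL(2,5) (6T12) (apart from the identity). Each of the other remaining candidates has further cycle types, and by the Chebotarev density theorem the matching factorization patterns would occur for a proportion of primes equal to their share of the group: A_6 (6T15) additionally contains elements of type 4+2, 3+1+1+1 (130 of its 360 elements, about 36% of primes). None of the 21 primes tested shows any such pattern (for each of these groups the chance of that is below 10^-4), which rules them out. Hence G = PSL(2,5) (6T12), of order 60.

PSL(2,5) (order 60)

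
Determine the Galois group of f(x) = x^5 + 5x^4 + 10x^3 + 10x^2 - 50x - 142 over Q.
A_5 (order 60)

The polynomial f is an irreducible quintic over Q, so G = Gal(f/Q) is a transitive subgroup of S_5: one of C_5 (5T1, order 5), D_5 (5T2, order 10), F_20 (5T3, order 20), A_5 (5T4, order 60) or S_5 (5T5, order 120). The discriminant of f is 58564000000 = 242000^2, a perfect square, so G is contained in A_5. The transitive groups of degree 5 contained in A_5 are: C_5 (5T1, order 5), D_5 (5T2, order 10), A_5 (5T4, order 60). By Dedekind's theorem, for a prime p not dividing disc(f) the degrees of the irreducible factors of f mod p form the cycle type of an element of G. Factoring f modulo the 3 such primes p <= 13 (skipping 2, 5, 11, which divide the discriminant), each new pattern first appears at: mod 3: f = (x^5 + 2x^4 + x^3 + x^2 + x + 2), pattern 5; mod 13: f = (x + 6)(x + 8)(x^3 + 4x^2 + 10x + 3), pattern 3+1+1. No other pattern occurs in this range, so the set of observed cycle types is {5, 3+1+1}. Among the candidates above, the only group containing elements of all these cycle types is A_5 (5T4) — each of C_5 (5T1), D_5 (5T2) lacks at least one of them. Hence G = A_5 (5T4), of order 60.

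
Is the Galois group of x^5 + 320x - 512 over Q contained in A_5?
The polynomial is irreducible of degree 5 over Q. Its discriminant is 1073741824000000 = 32768000^2, a perfect square. A Galois group lies in the alternating group exactly when the discriminant is a square in Q, so the Galois group (A_5) is contained in A_5.

Yes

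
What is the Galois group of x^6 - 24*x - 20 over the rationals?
A_6

The polynomial f is an irreducible sextic over Q, so G = Gal(f/Q) is one of the 16 transitive subgroups 6T1, ..., 6T16 of S_6. The discriminant of f is 746496000000 = 864000^2, a perfect square, so G is contained in A_6. The transitive groups of degree 6 contained in A_6 are: A_4 (6T4, order 12), S_4 (6T7, order 24), (C_3 x C_3) : C_4 (6T10, order 36), PSL(2,5) (6T12, order 60), A_6 (6T15, order 360). By Dedekind's theorem, for a prime p not dividing disc(f) the degrees of the irreducible factors of f mod p form the cycle type of an element of G. Factoring f modulo the 6 such primes p <= 23 (skipping 2, 3, 5, which divide the discriminant), each new pattern first appears at: mod 7: f = (x + 4)(x^5 + 3x^4 + 2x^3 + 6x^2 + 4x + 2), pattern 5+1; mod 23: f = (x + 2)(x + 11)(x + 16)(x^3 + 17x^2 + 13x + 7), pattern 3+1+1+1. No other pattern occurs in this range, so the set of observed cycle types is {5+1, 3+1+1+1}. Among the candidates above, the only group containing elements of all these cycle types is A_6 (6T15) — each of A_4 (6T4), S_4 (6T7), (C_3 x C_3) : C_4 (6T10), PSL(2,5) (6T12) lacks at least one of them. Hence G = A_6 (6T15), of order 360.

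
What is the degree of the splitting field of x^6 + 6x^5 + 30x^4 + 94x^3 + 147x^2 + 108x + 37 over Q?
120

The degree of the splitting field over Q equals the order of the Galois group, so first determine the group. The polynomial f is an irreducible sextic over Q, so G = Gal(f/Q) is one of the 16 transitive subgroups 6T1, ..., 6T16 of S_6. The discriminant of f is -5217636731328, which is not a perfect square, so G is not contained in A_6. The transitive groups of degree 6 not contained in A_6 are: C_6 (6T1, order 6), S_3 (6T2, order 6), D_6 (6T3, order 12), C_3 x S_3 (6T5, order 18), A_4 x C_2 (6T6, order 24), S_4 (6T8, order 24), S_3 x S_3 (6T9, order 36), S_4 x C_2 (6T11, order 48), (S_3 x S_3) : C_2 (6T13, order 72), PGL(2,5) (6T14, order 120), S_6 (6T16, order 720). By Dedekind's theorem, for a prime p not dividing disc(f) the degrees of the irreducible factors of f mod p form the cycle type of an element of G. Factoring f modulo the 21 such primes p <= 89 (skipping 2, 3, 7, which divide the discriminant), each new pattern first appears at: mod 5: f = (x^6 + x^5 + 4x^3 + 2x^2 + 3x + 2), pattern 6; mod 11: f = (x + 4)(x^5 + 2x^4 + 6x^2 + 2x + 1), pattern 5+1; mod 13: f = (x + 4)(x + 6)(x^4 + 9x^3 + 7x^2 + 3x + 1), pattern 4+1+1; mod 23: f = (x + 12)(x + 14)(x^2 + 7x + 3)(x^2 + 19x + 16), pattern 2+2+1+1; mod 43: f = (x^3 + 8x^2 + x + 28)(x^3 + 41x^2 + 2x + 9), pattern 3+3; mod 61: f = (x^2 + 7x + 40)(x^2 + 18x + 14)(x^2 + 42x + 20), pattern 2+2+2. No other pattern occurs in this range, so the set of observed cycle types is {6, 5+1, 4+1+1, 2+2+1+1, 3+3, 2+2+2}. The candidates containing elements of all these cycle types are PGL(2,5) (6T14) of order 120, S_6 (6T16) of order 720; the others are excluded. The observed types are precisely the cycle types that occur in PGL(2,5) (6T14) (apart from the identity). Each of the other remaining candidates has further cycle types, and by the Chebotarev density theorem the matching factorization patterns would occur for a proportion of primes equal to their share of the group: S_6 (6T16) additionally contains elements of type 4+2, 3+2+1, 3+1+1+1, 2+1+1+1+1 (265 of its 720 elements, about 37% of primes). None of the 21 primes tested shows any such pattern (for each of these groups the chance of that is below 10^-4), which rules them out. Hence G = PGL(2,5) (6T14), of order 120. The Galois group PGL(2,5) (6T14) has order 120, so the splitting field has degree 120 over Q.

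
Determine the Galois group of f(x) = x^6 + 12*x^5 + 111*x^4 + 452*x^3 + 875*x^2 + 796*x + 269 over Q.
S_4 (order 24)

The polynomial f is an irreducible sextic over Q, so G = Gal(f/Q) is one of the 16 transitive subgroups 6T1, ..., 6T16 of S_6. The discriminant of f is 5159930553782272, which is not a perfect square, so G is not contained in A_6. The transitive groups of degree 6 not contained in A_6 are: C_6 (6T1, order 6), S_3 (6T2, order 6), D_6 (6T3, order 12), C_3 x S_3 (6T5, order 18), A_4 x C_2 (6T6, order 24), S_4 (6T8, order 24), S_3 x S_3 (6T9, order 36), S_4 x C_2 (6T11, order 48), (S_3 x S_3) : C_2 (6T13, order 72), PGL(2,5) (6T14, order 120), S_6 (6T16, order 720). By Dedekind's theorem, for a prime p not dividing disc(f) the degrees of the irreducible factors of f mod p form the cycle type of an element of G. Factoring f modulo the 22 such primes p <= 89 (skipping 2, 37, which divide the discriminant), each new pattern first appears at: mod 3: f = (x^3 + x^2 + x + 2)(x^3 + 2x^2 + 1), pattern 3+3; mod 5: f = (x^2 + 2)(x^2 + x + 1)(x^2 + x + 2), pattern 2+2+2; mod 17: f = (x + 2)(x + 16)(x^4 + 11x^3 + 15x + 10), pattern 4+1+1; mod 67: f = (x + 10)(x + 40)(x^2 + 43x + 14)(x^2 + 53x + 55), pattern 2+2+1+1. No other pattern occurs in this range, so the set of observed cycle types is {3+3, 2+2+2, 4+1+1, 2+2+1+1}. The candidates containing elements of all these cycle types are S_4 (6T8) of order 24, S_4 x C_2 (6T11) of order 48, PGL(2,5) (6T14) of order 120, S_6 (6T16) of order 720; the others are excluded. The observed types are precisely the cycle types that occur in S_4 (6T8) (apart from the identity). Each of the other remaining candidates has further cycle types, and by the Chebotarev density theorem the matching factorization patterns would occur for a proportion of primes equal to their share of the group: S_4 x C_2 (6T11) additionally contains elements of type 6, 4+2, 2+1+1+1+1 (17 of its 48 elements, about 35% of primes); PGL(2,5) (6T14) additionally contains elements of type 6, 5+1 (44 of its 120 elements, about 37% of primes); S_6 (6T16) additionally contains elements of type 6, 5+1, 4+2, 3+2+1, 3+1+1+1, 2+1+1+1+1 (529 of its 720 elements, about 73% of primes). None of the 22 primes tested shows any such pattern (for each of these groups the chance of that is below 10^-4), which rules them out. Hence G = S_4 (6T8), of order 24.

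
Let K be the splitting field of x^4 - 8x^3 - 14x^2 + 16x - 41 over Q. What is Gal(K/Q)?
D_4

The polynomial is an irreducible quartic over Q and its discriminant is -596141056, which is not a perfect square, so the Galois group is not contained in A_4. The resolvent cubic y^3 + 14*y^2 + 36*y + 4664 has exactly one rational root, so the Galois group is C_4 or D_4. The quartic remains irreducible over Q(sqrt(disc)), so the group is D_4.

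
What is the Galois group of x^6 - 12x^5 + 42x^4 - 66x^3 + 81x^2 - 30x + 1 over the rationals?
The polynomial f is an irreducible sextic over Q, so G = Gal(f/Q) is one of the 16 transitive subgroups 6T1, ..., 6T16 of S_6. The discriminant of f is -30366624190464, which is not a perfect square, so G is not contained in A_6. The transitive groups of degree 6 not contained in A_6 are: C_6 (6T1, order 6), S_3 (6T2, order 6), D_6 (6T3, order 12), C_3 x S_3 (6T5, order 18), A_4 x C_2 (6T6, order 24), S_4 (6T8, order 24), S_3 x S_3 (6T9, order 36), S_4 x C_2 (6T11, order 48), (S_3 x S_3) : C_2 (6T13, order 72), PGL(2,5) (6T14, order 120), S_6 (6T16, order 720). By Dedekind's theorem, for a prime p not dividing disc(f) the degrees of the irreducible factors of f mod p form the cycle type of an element of G. Factoring f modulo the 33 such primes p <= 149 (skipping 2, 3, which divide the discriminant), each new pattern first appears at: mod 5: f = (x^3 + x^2 + x + 4)(x^3 + 2x^2 + 4x + 4), pattern 3+3; mod 7: f = (x^6 + 2x^5 + 4x^3 + 4x^2 + 5x + 1), pattern 6; mod 17: f = (x + 8)(x + 16)(x^2 + 5x + 16)(x^2 + 10x + 15), pattern 2+2+1+1; mod 19: f = (x + 2)(x + 8)(x + 12)(x + 13)(x^2 + 10x + 11), pattern 2+1+1+1+1; mod 71: f = (x^2 + 7x + 48)(x^2 + 17x + 57)(x^2 + 35x + 43), pattern 2+2+2. No other pattern occurs in this range, so the set of observed cycle types is {3+3, 6, 2+2+1+1, 2+1+1+1+1, 2+2+2}. The candidates containing elements of all these cycle types are A_4 x C_2 (6T6) of order 24, S_4 x C_2 (6T11) of order 48, (S_3 x S_3) : C_2 (6T13) of order 72, S_6 (6T16) of order 720; the others are excluded. The observed types are precisely the cycle types that occur in A_4 x C_2 (6T6) (apart from the identity). Each of the other remaining candidates has further cycle types, and by the Chebotarev density theorem the matching factorization patterns would occur for a proportion of primes equal to their share of the group: S_4 x C_2 (6T11) additionally contains elements of type 4+2, 4+1+1 (12 of its 48 elements, about 25% of primes); (S_3 x S_3) : C_2 (6T13) additionally contains elements of type 4+2, 3+2+1, 3+1+1+1 (34 of its 72 elements, about 47% of primes); S_6 (6T16) additionally contains elements of type 5+1, 4+2, 4+1+1, 3+2+1, 3+1+1+1 (484 of its 720 elements, about 67% of primes). None of the 33 primes tested shows any such pattern (for each of these groups the chance of that is below 10^-4), which rules them out. Hence G = A_4 x C_2 (6T6), of order 24.

A_4 x C_2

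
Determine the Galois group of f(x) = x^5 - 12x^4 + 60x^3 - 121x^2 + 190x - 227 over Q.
D_5 (also written D5)

The polynomial f is an irreducible quintic over Q, so G = Gal(f/Q) is a transitive subgroup of S_5: one of C_5 (5T1, order 5), D_5 (5T2, order 10), F_20 (5T3, order 20), A_5 (5T4, order 60) or S_5 (5T5, order 120). The discriminant of f is 11640863720641 = 3411871^2, a perfect square, so G is contained in A_5. The transitive groups of degree 5 contained in A_5 are: C_5 (5T1, order 5), D_5 (5T2, order 10), A_5 (5T4, order 60). By Dedekind's theorem, for a prime p not dividing disc(f) the degrees of the irreducible factors of f mod p form the cycle type of an element of G. Factoring f modulo the 23 such primes p <= 89 (skipping 47, which divides the discriminant), each new pattern first appears at: mod 2: f = (x^5 + x^2 + 1), pattern 5; mod 5: f = (x + 2)(x^2 + 2x + 4)(x^2 + 4x + 1), pattern 2+2+1; mod 83: f = (x + 5)(x + 42)(x + 54)(x + 61)(x + 75), pattern 1+1+1+1+1. No other pattern occurs in this range, so the set of observed cycle types is {5, 2+2+1, 1+1+1+1+1}. The candidates containing elements of all these cycle types are D_5 (5T2) of order 10, A_5 (5T4) of order 60; the others are excluded. The observed types are precisely the cycle types that occur in D_5 (5T2). Each of the other remaining candidates has further cycle types, and by the Chebotarev density theorem the matching factorization patterns would occur for a proportion of primes equal to their share of the group: A_5 (5T4) additionally contains elements of type 3+1+1 (20 of its 60 elements, about 33% of primes). None of the 23 primes tested shows any such pattern (for each of these groups the chance of that is below 10^-4), which rules them out. Hence G = D_5 (5T2), of order 10.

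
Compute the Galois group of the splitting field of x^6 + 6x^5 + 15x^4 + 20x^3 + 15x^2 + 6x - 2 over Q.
D_6 (order 12)

The polynomial f is an irreducible sextic over Q, so G = Gal(f/Q) is one of the 16 transitive subgroups 6T1, ..., 6T16 of S_6. The discriminant of f is 11337408, which is not a perfect square, so G is not contained in A_6. The transitive groups of degree 6 not contained in A_6 are: C_6 (6T1, order 6), S_3 (6T2, order 6), D_6 (6T3, order 12), C_3 x S_3 (6T5, order 18), A_4 x C_2 (6T6, order 24), S_4 (6T8, order 24), S_3 x S_3 (6T9, order 36), S_4 x C_2 (6T11, order 48), (S_3 x S_3) : C_2 (6T13, order 72), PGL(2,5) (6T14, order 120), S_6 (6T16, order 720). By Dedekind's theorem, for a prime p not dividing disc(f) the degrees of the irreducible factors of f mod p form the cycle type of an element of G. Factoring f modulo the 79 such primes p <= 419 (skipping 2, 3, which divide the discriminant), each new pattern first appears at: mod 5: f = (x^2 + 2)(x^2 + 2x + 4)(x^2 + 4x + 1), pattern 2+2+2; mod 7: f = (x^6 + 6x^5 + x^4 + 6x^3 + x^2 + 6x + 5), pattern 6; mod 11: f = (x + 4)(x + 9)(x^2 + 5x + 2)(x^2 + 10x + 7), pattern 2+2+1+1; mod 13: f = (x^3 + 3x^2 + 3x + 5)(x^3 + 3x^2 + 3x + 10), pattern 3+3; mod 61: f = (x + 3)(x + 27)(x + 29)(x + 34)(x + 36)(x + 60), pattern 1+1+1+1+1+1. No other pattern occurs in this range, so the set of observed cycle types is {2+2+2, 6, 2+2+1+1, 3+3, 1+1+1+1+1+1}. The candidates containing elements of all these cycle types are D_6 (6T3) of order 12, A_4 x C_2 (6T6) of order 24, S_3 x S_3 (6T9) of order 36, S_4 x C_2 (6T11) of order 48, (S_3 x S_3) : C_2 (6T13) of order 72, PGL(2,5) (6T14) of order 120, S_6 (6T16) of order 720; the others are excluded. The observed types are precisely the cycle types that occur in D_6 (6T3). Each of the other remaining candidates has further cycle types, and by the Chebotarev density theorem the matching factorization patterns would occur for a proportion of primes equal to their share of the group: A_4 x C_2 (6T6) additionally contains elements of type 2+1+1+1+1 (3 of its 24 elements, about 12% of primes); S_3 x S_3 (6T9) additionally contains elements of type 3+1+1+1 (4 of its 36 elements, about 11% of primes); S_4 x C_2 (6T11) additionally contains elements of type 4+2, 4+1+1, 2+1+1+1+1 (15 of its 48 elements, about 31% of primes); (S_3 x S_3) : C_2 (6T13) additionally contains elements of type 4+2, 3+2+1, 3+1+1+1, 2+1+1+1+1 (40 of its 72 elements, about 56% of primes); PGL(2,5) (6T14) additionally contains elements of type 5+1, 4+1+1 (54 of its 120 elements, about 45% of primes); S_6 (6T16) additionally contains elements of type 5+1, 4+2, 4+1+1, 3+2+1, 3+1+1+1, 2+1+1+1+1 (499 of its 720 elements, about 69% of primes). None of the 79 primes tested shows any such pattern (for each of these groups the chance of that is below 10^-4), which rules them out. Hence G = D_6 (6T3), of order 12.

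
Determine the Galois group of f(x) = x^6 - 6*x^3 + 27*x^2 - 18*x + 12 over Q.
S_3 (order 6)

The polynomial f is an irreducible sextic over Q, so G = Gal(f/Q) is one of the 16 transitive subgroups 6T1, ..., 6T16 of S_6. The discriminant of f is -1160950579200, which is not a perfect square, so G is not contained in A_6. The transitive groups of degree 6 not contained in A_6 are: C_6 (6T1, order 6), S_3 (6T2, order 6), D_6 (6T3, order 12), C_3 x S_3 (6T5, order 18), A_4 x C_2 (6T6, order 24), S_4 (6T8, order 24), S_3 x S_3 (6T9, order 36), S_4 x C_2 (6T11, order 48), (S_3 x S_3) : C_2 (6T13, order 72), PGL(2,5) (6T14, order 120), S_6 (6T16, order 720). By Dedekind's theorem, for a prime p not dividing disc(f) the degrees of the irreducible factors of f mod p form the cycle type of an element of G. Factoring f modulo the 23 such primes p <= 101 (skipping 2, 3, 5, which divide the discriminant), each new pattern first appears at: mod 7: f = (x^3 + x + 6)(x^3 + 6x + 2), pattern 3+3; mod 11: f = (x^2 + 2x + 5)(x^2 + 4x + 2)(x^2 + 5x + 10), pattern 2+2+2; mod 61: f = (x + 6)(x + 12)(x + 14)(x + 18)(x + 35)(x + 37), pattern 1+1+1+1+1+1. No other pattern occurs in this range, so the set of observed cycle types is {3+3, 2+2+2, 1+1+1+1+1+1}. The candidates containing elements of all these cycle types are C_6 (6T1) of order 6, S_3 (6T2) of order 6, D_6 (6T3) of order 12, C_3 x S_3 (6T5) of order 18, A_4 x C_2 (6T6) of order 24, S_4 (6T8) of order 24, S_3 x S_3 (6T9) of order 36, S_4 x C_2 (6T11) of order 48, (S_3 x S_3) : C_2 (6T13) of order 72, PGL(2,5) (6T14) of order 120, S_6 (6T16) of order 720; the others are excluded. The observed types are precisely the cycle types that occur in S_3 (6T2). Each of the other remaining candidates has further cycle types, and by the Chebotarev density theorem the matching factorization patterns would occur for a proportion of primes equal to their share of the group: C_6 (6T1) additionally contains elements of type 6 (2 of its 6 elements, about 33% of primes); D_6 (6T3) additionally contains elements of type 6, 2+2+1+1 (5 of its 12 elements, about 42% of primes); C_3 x S_3 (6T5) additionally contains elements of type 6, 3+1+1+1 (10 of its 18 elements, about 56% of primes); A_4 x C_2 (6T6) additionally contains elements of type 6, 2+2+1+1, 2+1+1+1+1 (14 of its 24 elements, about 58% of primes); S_4 (6T8) additionally contains elements of type 4+1+1, 2+2+1+1 (9 of its 24 elements, about 38% of primes); S_3 x S_3 (6T9) additionally contains elements of type 6, 3+1+1+1, 2+2+1+1 (25 of its 36 elements, about 69% of primes); S_4 x C_2 (6T11) additionally contains elements of type 6, 4+2, 4+1+1, 2+2+1+1, 2+1+1+1+1 (32 of its 48 elements, about 67% of primes); (S_3 x S_3) : C_2 (6T13) additionally contains elements of type 6, 4+2, 3+2+1, 3+1+1+1, 2+2+1+1, 2+1+1+1+1 (61 of its 72 elements, about 85% of primes); PGL(2,5) (6T14) additionally contains elements of type 6, 5+1, 4+1+1, 2+2+1+1 (89 of its 120 elements, about 74% of primes); S_6 (6T16) additionally contains elements of type 6, 5+1, 4+2, 4+1+1, 3+2+1, 3+1+1+1, 2+2+1+1, 2+1+1+1+1 (664 of its 720 elements, about 92% of primes). None of the 23 primes tested shows any such pattern (for each of these groups the chance of that is below 10^-4), which rules them out. Hence G = S_3 (6T2), of order 6.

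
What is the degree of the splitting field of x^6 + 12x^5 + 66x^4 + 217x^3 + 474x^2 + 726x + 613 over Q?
6

The degree of the splitting field over Q equals the order of the Galois group, so first determine the group. The polynomial f is an irreducible sextic over Q, so G = Gal(f/Q) is one of the 16 transitive subgroups 6T1, ..., 6T16 of S_6. The discriminant of f is -1691782213203, which is not a perfect square, so G is not contained in A_6. The transitive groups of degree 6 not contained in A_6 are: C_6 (6T1, order 6), S_3 (6T2, order 6), D_6 (6T3, order 12), C_3 x S_3 (6T5, order 18), A_4 x C_2 (6T6, order 24), S_4 (6T8, order 24), S_3 x S_3 (6T9, order 36), S_4 x C_2 (6T11, order 48), (S_3 x S_3) : C_2 (6T13, order 72), PGL(2,5) (6T14, order 120), S_6 (6T16, order 720). By Dedekind's theorem, for a prime p not dividing disc(f) the degrees of the irreducible factors of f mod p form the cycle type of an element of G. Factoring f modulo the 37 such primes p <= 173 (skipping 3, 73, 127, which divide the discriminant), each new pattern first appears at: mod 2: f = (x^6 + x^3 + 1), pattern 6; mod 7: f = (x^3 + 6x^2 + 6)(x^3 + 6x^2 + 2x + 3), pattern 3+3; mod 17: f = (x^2 + 3x + 1)(x^2 + 11x + 3)(x^2 + 15x + 6), pattern 2+2+2; mod 19: f = (x + 2)(x + 5)(x + 11)(x + 16)(x + 17)(x + 18), pattern 1+1+1+1+1+1. No other pattern occurs in this range, so the set of observed cycle types is {6, 3+3, 2+2+2, 1+1+1+1+1+1}. The candidates containing elements of all these cycle types are C_6 (6T1) of order 6, D_6 (6T3) of order 12, C_3 x S_3 (6T5) of order 18, A_4 x C_2 (6T6) of order 24, S_3 x S_3 (6T9) of order 36, S_4 x C_2 (6T11) of order 48, (S_3 x S_3) : C_2 (6T13) of order 72, PGL(2,5) (6T14) of order 120, S_6 (6T16) of order 720; the others are excluded. The observed types are precisely the cycle types that occur in C_6 (6T1). Each of the other remaining candidates has further cycle types, and by the Chebotarev density theorem the matching factorization patterns would occur for a proportion of primes equal to their share of the group: D_6 (6T3) additionally contains elements of type 2+2+1+1 (3 of its 12 elements, about 25% of primes); C_3 x S_3 (6T5) additionally contains elements of type 3+1+1+1 (4 of its 18 elements, about 22% of primes); A_4 x C_2 (6T6) additionally contains elements of type 2+2+1+1, 2+1+1+1+1 (6 of its 24 elements, about 25% of primes); S_3 x S_3 (6T9) additionally contains elements of type 3+1+1+1, 2+2+1+1 (13 of its 36 elements, about 36% of primes); S_4 x C_2 (6T11) additionally contains elements of type 4+2, 4+1+1, 2+2+1+1, 2+1+1+1+1 (24 of its 48 elements, about 50% of primes); (S_3 x S_3) : C_2 (6T13) additionally contains elements of type 4+2, 3+2+1, 3+1+1+1, 2+2+1+1, 2+1+1+1+1 (49 of its 72 elements, about 68% of primes); PGL(2,5) (6T14) additionally contains elements of type 5+1, 4+1+1, 2+2+1+1 (69 of its 120 elements, about 58% of primes); S_6 (6T16) additionally contains elements of type 5+1, 4+2, 4+1+1, 3+2+1, 3+1+1+1, 2+2+1+1, 2+1+1+1+1 (544 of its 720 elements, about 76% of primes). None of the 37 primes tested shows any such pattern (for each of these groups the chance of that is below 10^-4), which rules them out. Hence G = C_6 (6T1), of order 6. The Galois group C_6 (6T1) has order 6, so the splitting field has degree 6 over Q.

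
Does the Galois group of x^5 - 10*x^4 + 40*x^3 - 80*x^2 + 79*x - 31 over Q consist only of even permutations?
No

The polynomial is irreducible of degree 5 over Q. Its discriminant is 2869, which is not a perfect square. A Galois group lies in the alternating group exactly when the discriminant is a square in Q, so the Galois group (S_5) is not contained in A_5.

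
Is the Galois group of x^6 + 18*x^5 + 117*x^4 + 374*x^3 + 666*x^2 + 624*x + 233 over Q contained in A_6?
The polynomial is irreducible of degree 6 over Q. Its discriminant is -30366624190464, which is not a perfect square. A Galois group lies in the alternating group exactly when the discriminant is a square in Q, so the Galois group (A_4 x C_2) is not contained in A_6.

No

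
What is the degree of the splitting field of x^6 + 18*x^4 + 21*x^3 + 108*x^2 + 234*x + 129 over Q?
The degree of the splitting field over Q equals the order of the Galois group, so first determine the group. The polynomial f is an irreducible sextic over Q, so G = Gal(f/Q) is one of the 16 transitive subgroups 6T1, ..., 6T16 of S_6. The discriminant of f is -401254544639403, which is not a perfect square, so G is not contained in A_6. The transitive groups of degree 6 not contained in A_6 are: C_6 (6T1, order 6), S_3 (6T2, order 6), D_6 (6T3, order 12), C_3 x S_3 (6T5, order 18), A_4 x C_2 (6T6, order 24), S_4 (6T8, order 24), S_3 x S_3 (6T9, order 36), S_4 x C_2 (6T11, order 48), (S_3 x S_3) : C_2 (6T13, order 72), PGL(2,5) (6T14, order 120), S_6 (6T16, order 720). By Dedekind's theorem, for a prime p not dividing disc(f) the degrees of the irreducible factors of f mod p form the cycle type of an element of G. Factoring f modulo the 33 such primes p <= 151 (skipping 3, 7, 13, which divide the discriminant), each new pattern first appears at: mod 2: f = (x^6 + x^3 + 1), pattern 6; mod 17: f = (x^2 + 7x + 14)(x^2 + 11x + 6)(x^2 + 16x + 7), pattern 2+2+2; mod 19: f = (x^3 + 2x + 11)(x^3 + 16x + 10), pattern 3+3; mod 31: f = (x + 12)(x + 22)(x + 28)(x^3 + 11x + 7), pattern 3+1+1+1; mod 73: f = (x + 24)(x + 28)(x + 50)(x + 56)(x + 62)(x + 72), pattern 1+1+1+1+1+1. No other pattern occurs in this range, so the set of observed cycle types is {6, 2+2+2, 3+3, 3+1+1+1, 1+1+1+1+1+1}. The candidates containing elements of all these cycle types are C_3 x S_3 (6T5) of order 18, S_3 x S_3 (6T9) of order 36, (S_3 x S_3) : C_2 (6T13) of order 72, S_6 (6T16) of order 720; the others are excluded. The observed types are precisely the cycle types that occur in C_3 x S_3 (6T5). Each of the other remaining candidates has further cycle types, and by the Chebotarev density theorem the matching factorization patterns would occur for a proportion of primes equal to their share of the group: S_3 x S_3 (6T9) additionally contains elements of type 2+2+1+1 (9 of its 36 elements, about 25% of primes); (S_3 x S_3) : C_2 (6T13) additionally contains elements of type 4+2, 3+2+1, 2+2+1+1, 2+1+1+1+1 (45 of its 72 elements, about 62% of primes); S_6 (6T16) additionally contains elements of type 5+1, 4+2, 4+1+1, 3+2+1, 2+2+1+1, 2+1+1+1+1 (504 of its 720 elements, about 70% of primes). None of the 33 primes tested shows any such pattern (for each of these groups the chance of that is below 10^-4), which rules them out. Hence G = C_3 x S_3 (6T5), of order 18. The Galois group C_3 x S_3 (6T5) has order 18, so the splitting field has degree 18 over Q.

18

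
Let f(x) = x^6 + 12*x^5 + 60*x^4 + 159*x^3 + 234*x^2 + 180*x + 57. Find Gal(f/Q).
The polynomial f is an irreducible sextic over Q, so G = Gal(f/Q) is one of the 16 transitive subgroups 6T1, ..., 6T16 of S_6. The discriminant of f is -19683, which is not a perfect square, so G is not contained in A_6. The transitive groups of degree 6 not contained in A_6 are: C_6 (6T1, order 6), S_3 (6T2, order 6), D_6 (6T3, order 12), C_3 x S_3 (6T5, order 18), A_4 x C_2 (6T6, order 24), S_4 (6T8, order 24), S_3 x S_3 (6T9, order 36), S_4 x C_2 (6T11, order 48), (S_3 x S_3) : C_2 (6T13, order 72), PGL(2,5) (6T14, order 120), S_6 (6T16, order 720). By Dedekind's theorem, for a prime p not dividing disc(f) the degrees of the irreducible factors of f mod p form the cycle type of an element of G. Factoring f modulo the 37 such primes p <= 163 (skipping 3, which divides the discriminant), each new pattern first appears at: mod 2: f = (x^6 + x^3 + 1), pattern 6; mod 7: f = (x^3 + 6x^2 + 5x + 3)(x^3 + 6x^2 + 5x + 5), pattern 3+3; mod 17: f = (x^2 + 14)(x^2 + x + 16)(x^2 + 11x + 2), pattern 2+2+2; mod 19: f = (x)(x + 6)(x + 7)(x + 8)(x + 11)(x + 18), pattern 1+1+1+1+1+1. No other pattern occurs in this range, so the set of observed cycle types is {6, 3+3, 2+2+2, 1+1+1+1+1+1}. The candidates containing elements of all these cycle types are C_6 (6T1) of order 6, D_6 (6T3) of order 12, C_3 x S_3 (6T5) of order 18, A_4 x C_2 (6T6) of order 24, S_3 x S_3 (6T9) of order 36, S_4 x C_2 (6T11) of order 48, (S_3 x S_3) : C_2 (6T13) of order 72, PGL(2,5) (6T14) of order 120, S_6 (6T16) of order 720; the others are excluded. The observed types are precisely the cycle types that occur in C_6 (6T1). Each of the other remaining candidates has further cycle types, and by the Chebotarev density theorem the matching factorization patterns would occur for a proportion of primes equal to their share of the group: D_6 (6T3) additionally contains elements of type 2+2+1+1 (3 of its 12 elements, about 25% of primes); C_3 x S_3 (6T5) additionally contains elements of type 3+1+1+1 (4 of its 18 elements, about 22% of primes); A_4 x C_2 (6T6) additionally contains elements of type 2+2+1+1, 2+1+1+1+1 (6 of its 24 elements, about 25% of primes); S_3 x S_3 (6T9) additionally contains elements of type 3+1+1+1, 2+2+1+1 (13 of its 36 elements, about 36% of primes); S_4 x C_2 (6T11) additionally contains elements of type 4+2, 4+1+1, 2+2+1+1, 2+1+1+1+1 (24 of its 48 elements, about 50% of primes); (S_3 x S_3) : C_2 (6T13) additionally contains elements of type 4+2, 3+2+1, 3+1+1+1, 2+2+1+1, 2+1+1+1+1 (49 of its 72 elements, about 68% of primes); PGL(2,5) (6T14) additionally contains elements of type 5+1, 4+1+1, 2+2+1+1 (69 of its 120 elements, about 58% of primes); S_6 (6T16) additionally contains elements of type 5+1, 4+2, 4+1+1, 3+2+1, 3+1+1+1, 2+2+1+1, 2+1+1+1+1 (544 of its 720 elements, about 76% of primes). None of the 37 primes tested shows any such pattern (for each of these groups the chance of that is below 10^-4), which rules them out. Hence G = C_6 (6T1), of order 6.

6T1: C_6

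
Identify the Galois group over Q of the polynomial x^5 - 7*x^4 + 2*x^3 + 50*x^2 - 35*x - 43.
The polynomial f is an irreducible quintic over Q, so G = Gal(f/Q) is a transitive subgroup of S_5: one of C_5 (5T1, order 5), D_5 (5T2, order 10), F_20 (5T3, order 20), A_5 (5T4, order 60) or S_5 (5T5, order 120). The discriminant of f is 15352201216 = 123904^2, a perfect square, so G is contained in A_5. The transitive groups of degree 5 contained in A_5 are: C_5 (5T1, order 5), D_5 (5T2, order 10), A_5 (5T4, order 60). By Dedekind's theorem, for a prime p not dividing disc(f) the degrees of the irreducible factors of f mod p form the cycle type of an element of G. Factoring f modulo the 14 such primes p <= 53 (skipping 2, 11, which divide the discriminant), each new pattern first appears at: mod 3: f = (x^5 + 2x^4 + 2x^3 + 2x^2 + x + 2), pattern 5; mod 23: f = (x + 4)(x + 7)(x + 11)(x + 19)(x + 21), pattern 1+1+1+1+1. No other pattern occurs in this range, so the set of observed cycle types is {5, 1+1+1+1+1}. The candidates containing elements of all these cycle types are C_5 (5T1) of order 5, D_5 (5T2) of order 10, A_5 (5T4) of order 60; the others are excluded. The observed types are precisely the cycle types that occur in C_5 (5T1). Each of the other remaining candidates has further cycle types, and by the Chebotarev density theorem the matching factorization patterns would occur for a proportion of primes equal to their share of the group: D_5 (5T2) additionally contains elements of type 2+2+1 (5 of its 10 elements, about 50% of primes); A_5 (5T4) additionally contains elements of type 3+1+1, 2+2+1 (35 of its 60 elements, about 58% of primes). None of the 14 primes tested shows any such pattern (for each of these groups the chance of that is below 10^-4), which rules them out. Hence G = C_5 (5T1), of order 5.

5T1: C_5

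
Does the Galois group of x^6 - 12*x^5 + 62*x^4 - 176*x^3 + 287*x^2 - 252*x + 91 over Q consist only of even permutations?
Yes

The polynomial is irreducible of degree 6 over Q. Its discriminant is 153664 = 392^2, a perfect square. A Galois group lies in the alternating group exactly when the discriminant is a square in Q, so the Galois group (A_4) is contained in A_6.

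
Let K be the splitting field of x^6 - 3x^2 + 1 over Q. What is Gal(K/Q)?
A_4 x C_2 (also written A4xC2)

The polynomial f is an irreducible sextic over Q, so G = Gal(f/Q) is one of the 16 transitive subgroups 6T1, ..., 6T16 of S_6. The discriminant of f is -419904, which is not a perfect square, so G is not contained in A_6. The transitive groups of degree 6 not contained in A_6 are: C_6 (6T1, order 6), S_3 (6T2, order 6), D_6 (6T3, order 12), C_3 x S_3 (6T5, order 18), A_4 x C_2 (6T6, order 24), S_4 (6T8, order 24), S_3 x S_3 (6T9, order 36), S_4 x C_2 (6T11, order 48), (S_3 x S_3) : C_2 (6T13, order 72), PGL(2,5) (6T14, order 120), S_6 (6T16, order 720). By Dedekind's theorem, for a prime p not dividing disc(f) the degrees of the irreducible factors of f mod p form the cycle type of an element of G. Factoring f modulo the 33 such primes p <= 149 (skipping 2, 3, which divide the discriminant), each new pattern first appears at: mod 5: f = (x^3 + 2x^2 + 2x + 3)(x^3 + 3x^2 + 2x + 2), pattern 3+3; mod 7: f = (x^6 + 4x^2 + 1), pattern 6; mod 17: f = (x + 8)(x + 9)(x^2 + 3)(x^2 + 10), pattern 2+2+1+1; mod 19: f = (x + 3)(x + 8)(x + 11)(x + 16)(x^2 + 16), pattern 2+1+1+1+1; mod 71: f = (x^2 + 16)(x^2 + 25)(x^2 + 30), pattern 2+2+2. No other pattern occurs in this range, so the set of observed cycle types is {3+3, 6, 2+2+1+1, 2+1+1+1+1, 2+2+2}. The candidates containing elements of all these cycle types are A_4 x C_2 (6T6) of order 24, S_4 x C_2 (6T11) of order 48, (S_3 x S_3) : C_2 (6T13) of order 72, S_6 (6T16) of order 720; the others are excluded. The observed types are precisely the cycle types that occur in A_4 x C_2 (6T6) (apart from the identity). Each of the other remaining candidates has further cycle types, and by the Chebotarev density theorem the matching factorization patterns would occur for a proportion of primes equal to their share of the group: S_4 x C_2 (6T11) additionally contains elements of type 4+2, 4+1+1 (12 of its 48 elements, about 25% of primes); (S_3 x S_3) : C_2 (6T13) additionally contains elements of type 4+2, 3+2+1, 3+1+1+1 (34 of its 72 elements, about 47% of primes); S_6 (6T16) additionally contains elements of type 5+1, 4+2, 4+1+1, 3+2+1, 3+1+1+1 (484 of its 720 elements, about 67% of primes). None of the 33 primes tested shows any such pattern (for each of these groups the chance of that is below 10^-4), which rules them out. Hence G = A_4 x C_2 (6T6), of order 24.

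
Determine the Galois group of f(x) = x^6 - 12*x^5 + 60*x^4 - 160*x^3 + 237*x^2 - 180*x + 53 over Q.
The polynomial f is an irreducible sextic over Q, so G = Gal(f/Q) is one of the 16 transitive subgroups 6T1, ..., 6T16 of S_6. The discriminant of f is -419904, which is not a perfect square, so G is not contained in A_6. The transitive groups of degree 6 not contained in A_6 are: C_6 (6T1, order 6), S_3 (6T2, order 6), D_6 (6T3, order 12), C_3 x S_3 (6T5, order 18), A_4 x C_2 (6T6, order 24), S_4 (6T8, order 24), S_3 x S_3 (6T9, order 36), S_4 x C_2 (6T11, order 48), (S_3 x S_3) : C_2 (6T13, order 72), PGL(2,5) (6T14, order 120), S_6 (6T16, order 720). By Dedekind's theorem, for a prime p not dividing disc(f) the degrees of the irreducible factors of f mod p form the cycle type of an element of G. Factoring f modulo the 33 such primes p <= 149 (skipping 2, 3, which divide the discriminant), each new pattern first appears at: mod 5: f = (x^3 + x^2 + x + 4)(x^3 + 2x^2 + 2x + 2), pattern 3+3; mod 7: f = (x^6 + 2x^5 + 4x^4 + x^3 + 6x^2 + 2x + 4), pattern 6; mod 17: f = (x + 6)(x + 7)(x^2 + 13x + 7)(x^2 + 13x + 14), pattern 2+2+1+1; mod 19: f = (x + 1)(x + 6)(x + 9)(x + 14)(x^2 + 15x + 1), pattern 2+1+1+1+1; mod 71: f = (x^2 + 67x + 20)(x^2 + 67x + 29)(x^2 + 67x + 34), pattern 2+2+2. No other pattern occurs in this range, so the set of observed cycle types is {3+3, 6, 2+2+1+1, 2+1+1+1+1, 2+2+2}. The candidates containing elements of all these cycle types are A_4 x C_2 (6T6) of order 24, S_4 x C_2 (6T11) of order 48, (S_3 x S_3) : C_2 (6T13) of order 72, S_6 (6T16) of order 720; the others are excluded. The observed types are precisely the cycle types that occur in A_4 x C_2 (6T6) (apart from the identity). Each of the other remaining candidates has further cycle types, and by the Chebotarev density theorem the matching factorization patterns would occur for a proportion of primes equal to their share of the group: S_4 x C_2 (6T11) additionally contains elements of type 4+2, 4+1+1 (12 of its 48 elements, about 25% of primes); (S_3 x S_3) : C_2 (6T13) additionally contains elements of type 4+2, 3+2+1, 3+1+1+1 (34 of its 72 elements, about 47% of primes); S_6 (6T16) additionally contains elements of type 5+1, 4+2, 4+1+1, 3+2+1, 3+1+1+1 (484 of its 720 elements, about 67% of primes). None of the 33 primes tested shows any such pattern (for each of these groups the chance of that is below 10^-4), which rules them out. Hence G = A_4 x C_2 (6T6), of order 24.

A_4 x C_2 (also written A4xC2)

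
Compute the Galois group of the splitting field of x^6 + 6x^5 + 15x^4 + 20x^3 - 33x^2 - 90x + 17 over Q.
The polynomial f is an irreducible sextic over Q, so G = Gal(f/Q) is one of the 16 transitive subgroups 6T1, ..., 6T16 of S_6. The discriminant of f is -450868486864896, which is not a perfect square, so G is not contained in A_6. The transitive groups of degree 6 not contained in A_6 are: C_6 (6T1, order 6), S_3 (6T2, order 6), D_6 (6T3, order 12), C_3 x S_3 (6T5, order 18), A_4 x C_2 (6T6, order 24), S_4 (6T8, order 24), S_3 x S_3 (6T9, order 36), S_4 x C_2 (6T11, order 48), (S_3 x S_3) : C_2 (6T13, order 72), PGL(2,5) (6T14, order 120), S_6 (6T16, order 720). By Dedekind's theorem, for a prime p not dividing disc(f) the degrees of the irreducible factors of f mod p form the cycle type of an element of G. Factoring f modulo the 33 such primes p <= 149 (skipping 2, 3, which divide the discriminant), each new pattern first appears at: mod 5: f = (x^3 + 2x^2 + 4x + 2)(x^3 + 4x^2 + 3x + 1), pattern 3+3; mod 7: f = (x^6 + 6x^5 + x^4 + 6x^3 + 2x^2 + x + 3), pattern 6; mod 17: f = (x)(x + 2)(x^2 + 2x + 7)(x^2 + 2x + 13), pattern 2+2+1+1; mod 19: f = (x + 4)(x + 7)(x + 14)(x + 17)(x^2 + 2x + 8), pattern 2+1+1+1+1; mod 71: f = (x^2 + 2x + 30)(x^2 + 2x + 50)(x^2 + 2x + 65), pattern 2+2+2. No other pattern occurs in this range, so the set of observed cycle types is {3+3, 6, 2+2+1+1, 2+1+1+1+1, 2+2+2}. The candidates containing elements of all these cycle types are A_4 x C_2 (6T6) of order 24, S_4 x C_2 (6T11) of order 48, (S_3 x S_3) : C_2 (6T13) of order 72, S_6 (6T16) of order 720; the others are excluded. The observed types are precisely the cycle types that occur in A_4 x C_2 (6T6) (apart from the identity). Each of the other remaining candidates has further cycle types, and by the Chebotarev density theorem the matching factorization patterns would occur for a proportion of primes equal to their share of the group: S_4 x C_2 (6T11) additionally contains elements of type 4+2, 4+1+1 (12 of its 48 elements, about 25% of primes); (S_3 x S_3) : C_2 (6T13) additionally contains elements of type 4+2, 3+2+1, 3+1+1+1 (34 of its 72 elements, about 47% of primes); S_6 (6T16) additionally contains elements of type 5+1, 4+2, 4+1+1, 3+2+1, 3+1+1+1 (484 of its 720 elements, about 67% of primes). None of the 33 primes tested shows any such pattern (for each of these groups the chance of that is below 10^-4), which rules them out. Hence G = A_4 x C_2 (6T6), of order 24.

A_4 x C_2 (also written A4xC2)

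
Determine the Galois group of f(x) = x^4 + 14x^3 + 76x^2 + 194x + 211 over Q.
The polynomial is an irreducible quartic over Q and its discriminant is 512000, which is not a perfect square, so the Galois group is not contained in A_4. The resolvent cubic y^3 - 76*y^2 + 1872*y - 14848 has exactly one rational root, so the Galois group is C_4 or D_4. The quartic becomes reducible over Q(sqrt(disc)), so the group is C_4.

C_4 (also written C4)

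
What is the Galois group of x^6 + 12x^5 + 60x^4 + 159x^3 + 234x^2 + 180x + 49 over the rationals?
The polynomial f is an irreducible sextic over Q, so G = Gal(f/Q) is one of the 16 transitive subgroups 6T1, ..., 6T16 of S_6. The discriminant of f is 871199469, which is not a perfect square, so G is not contained in A_6. The transitive groups of degree 6 not contained in A_6 are: C_6 (6T1, order 6), S_3 (6T2, order 6), D_6 (6T3, order 12), C_3 x S_3 (6T5, order 18), A_4 x C_2 (6T6, order 24), S_4 (6T8, order 24), S_3 x S_3 (6T9, order 36), S_4 x C_2 (6T11, order 48), (S_3 x S_3) : C_2 (6T13, order 72), PGL(2,5) (6T14, order 120), S_6 (6T16, order 720). By Dedekind's theorem, for a prime p not dividing disc(f) the degrees of the irreducible factors of f mod p form the cycle type of an element of G. Factoring f modulo the 16 such primes p <= 67 (skipping 3, 7, 29, which divide the discriminant), each new pattern first appears at: mod 2: f = (x^6 + x^3 + 1), pattern 6; mod 5: f = (x + 3)(x + 4)(x^2 + 2x + 4)(x^2 + 3x + 3), pattern 2+2+1+1; mod 13: f = (x + 4)(x + 7)(x + 8)(x^3 + 6x^2 + 12x + 12), pattern 3+1+1+1; mod 19: f = (x^2 + 6)(x^2 + 14x + 1)(x^2 + 17x + 5), pattern 2+2+2; mod 67: f = (x^3 + 6x^2 + 12x + 26)(x^3 + 6x^2 + 12x + 56), pattern 3+3. No other pattern occurs in this range, so the set of observed cycle types is {6, 2+2+1+1, 3+1+1+1, 2+2+2, 3+3}. The candidates containing elements of all these cycle types are S_3 x S_3 (6T9) of order 36, (S_3 x S_3) : C_2 (6T13) of order 72, S_6 (6T16) of order 720; the others are excluded. The observed types are precisely the cycle types that occur in S_3 x S_3 (6T9) (apart from the identity). Each of the other remaining candidates has further cycle types, and by the Chebotarev density theorem the matching factorization patterns would occur for a proportion of primes equal to their share of the group: (S_3 x S_3) : C_2 (6T13) additionally contains elements of type 4+2, 3+2+1, 2+1+1+1+1 (36 of its 72 elements, about 50% of primes); S_6 (6T16) additionally contains elements of type 5+1, 4+2, 4+1+1, 3+2+1, 2+1+1+1+1 (459 of its 720 elements, about 64% of primes). None of the 16 primes tested shows any such pattern (for each of these groups the chance of that is below 10^-4), which rules them out. Hence G = S_3 x S_3 (6T9), of order 36.

S_3 x S_3 (also written G36-)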